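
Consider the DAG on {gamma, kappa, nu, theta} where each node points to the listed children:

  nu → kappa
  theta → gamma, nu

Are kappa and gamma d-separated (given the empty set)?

There is one path between kappa and gamma:
  1. kappa ← nu ← theta → gamma — nu:chain[open]; theta:fork[open] ⇒ active
At least one path is unblocked, so d-separation fails.

No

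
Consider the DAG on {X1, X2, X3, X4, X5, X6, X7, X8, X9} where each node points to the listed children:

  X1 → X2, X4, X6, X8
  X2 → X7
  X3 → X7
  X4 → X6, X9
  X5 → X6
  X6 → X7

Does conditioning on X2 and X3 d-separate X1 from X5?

There are 3 undirected paths between X1 and X5; checking each against the conditioning set {X2, X3}:
Path 1: X1 → X4 → X6 ← X5
  X6 is a collider here and neither X6 nor any of its descendants is conditioned on, so the collider stays closed — the path is blocked at X6.
Path 2: X1 → X2 → X7 ← X6 ← X5
  X2 is a chain here and X2 is conditioned on, so the path is blocked at X2.
Path 3: X1 → X6 ← X5
  X6 is a collider here and neither X6 nor any of its descendants is conditioned on, so the collider stays closed — the path is blocked at X6.
Every path is blocked, so X1 and X5 are d-separated given {X2, X3}.

Yes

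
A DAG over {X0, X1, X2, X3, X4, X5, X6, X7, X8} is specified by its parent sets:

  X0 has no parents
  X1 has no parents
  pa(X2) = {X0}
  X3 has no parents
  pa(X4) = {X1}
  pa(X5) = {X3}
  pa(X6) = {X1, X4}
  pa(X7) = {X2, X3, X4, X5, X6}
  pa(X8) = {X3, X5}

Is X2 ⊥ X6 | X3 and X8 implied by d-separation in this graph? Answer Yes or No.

3 paths connect X2 and X6; each must be blocked for d-separation to hold:
  1. X2 → X7 ← X4 ← X1 → X6 — X7:collider[blocks]; X4:chain[open]; X1:fork[open] ⇒ blocked
  2. X2 → X7 ← X4 → X6 — X7:collider[blocks]; X4:fork[open] ⇒ blocked
  3. X2 → X7 ← X6 — X7:collider[blocks] ⇒ blocked
Every path is blocked, so X2 and X6 are d-separated given {X3, X8}.

Yes — X2 and X6 are d-separated given {X3, X8}.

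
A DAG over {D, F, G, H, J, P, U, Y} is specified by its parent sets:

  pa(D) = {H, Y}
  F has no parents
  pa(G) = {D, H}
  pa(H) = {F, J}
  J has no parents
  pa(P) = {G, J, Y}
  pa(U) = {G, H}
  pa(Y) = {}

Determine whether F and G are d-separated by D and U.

No — F and G are not d-separated given {D, U}.

Enumerating the 6 paths from F to G and testing each for blocking by {D, U}:
Path 1: F → H → G
  H is a chain and H is not conditioned on — no node blocks this path, so it is active.
Path 2: F → H ← J → P ← G
  P is a collider here and neither P nor any of its descendants is conditioned on, so the collider stays closed — the path is blocked at P.
Path 3: F → H ← J → P ← Y → D → G
  P is a collider here and neither P nor any of its descendants is conditioned on, so the collider stays closed — the path is blocked at P.
Path 4: F → H → D → G
  D is a chain here and D is conditioned on, so the path is blocked at D.
Path 5: F → H → D ← Y → P ← G
  P is a collider here and neither P nor any of its descendants is conditioned on, so the collider stays closed — the path is blocked at P.
Path 6: F → H → U ← G
  H is a chain and H is not conditioned on; U is a collider and U is conditioned on, which opens it — no node blocks this path, so it is active.
At least one path is unblocked, so d-separation fails.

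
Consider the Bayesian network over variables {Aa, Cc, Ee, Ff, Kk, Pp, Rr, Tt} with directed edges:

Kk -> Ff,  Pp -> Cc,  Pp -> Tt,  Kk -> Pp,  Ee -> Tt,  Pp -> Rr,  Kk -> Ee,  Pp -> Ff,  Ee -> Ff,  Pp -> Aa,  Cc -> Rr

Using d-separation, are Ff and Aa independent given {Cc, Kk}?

5 paths connect Ff and Aa; each must be blocked for d-separation to hold:
Path 1: Ff ← Kk → Pp → Aa
  Kk is a fork here and Kk is conditioned on, so the path is blocked at Kk.
Path 2: Ff ← Kk → Ee → Tt ← Pp → Aa
  Kk is a fork here and Kk is conditioned on, so the path is blocked at Kk.
Path 3: Ff ← Pp → Aa
  Pp is a fork and Pp is not conditioned on — no node blocks this path, so it is active.
Path 4: Ff ← Ee → Tt ← Pp → Aa
  Tt is a collider here and neither Tt nor any of its descendants is conditioned on, so the collider stays closed — the path is blocked at Tt.
Path 5: Ff ← Ee ← Kk → Pp → Aa
  Kk is a fork here and Kk is conditioned on, so the path is blocked at Kk.
At least one path is unblocked, so d-separation fails.

No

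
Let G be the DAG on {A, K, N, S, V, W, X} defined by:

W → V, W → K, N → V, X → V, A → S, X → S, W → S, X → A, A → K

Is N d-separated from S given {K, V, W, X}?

We examine all 6 paths between N and S:
Path 1: N → V ← X → S
  X is a fork here and X is conditioned on, so the path is blocked at X.
Path 2: N → V ← X → A → S
  X is a fork here and X is conditioned on, so the path is blocked at X.
Path 3: N → V ← X → A → K ← W → S
  X is a fork here and X is conditioned on, so the path is blocked at X.
Path 4: N → V ← W → S
  W is a fork here and W is conditioned on, so the path is blocked at W.
Path 5: N → V ← W → K ← A ← X → S
  W is a fork here and W is conditioned on, so the path is blocked at W.
Path 6: N → V ← W → K ← A → S
  W is a fork here and W is conditioned on, so the path is blocked at W.
All paths are blocked; N ⊥ S | {K, V, W, X} holds.

Yes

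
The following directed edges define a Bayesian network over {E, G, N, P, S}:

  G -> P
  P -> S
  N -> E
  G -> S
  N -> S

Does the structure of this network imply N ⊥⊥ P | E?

Enumerating the 2 paths from N to P and testing each for blocking by {E}:
  1. N → S ← P — S:collider[blocks] ⇒ blocked
  2. N → S ← G → P — S:collider[blocks]; G:fork[open] ⇒ blocked
All paths are blocked; N ⊥ P | {E} holds.

Yes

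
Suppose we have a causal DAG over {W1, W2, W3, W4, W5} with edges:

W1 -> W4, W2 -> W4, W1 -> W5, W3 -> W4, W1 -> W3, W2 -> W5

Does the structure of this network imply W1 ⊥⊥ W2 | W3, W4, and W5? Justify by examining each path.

No

Enumerating the 3 paths from W1 to W2 and testing each for blocking by {W3, W4, W5}:
Path 1: W1 → W5 ← W2
  W5 is a collider and W5 is conditioned on, which opens it — no node blocks this path, so it is active.
Path 2: W1 → W3 → W4 ← W2
  W3 is a chain here and W3 is conditioned on, so the path is blocked at W3.
Path 3: W1 → W4 ← W2
  W4 is a collider and W4 is conditioned on, which opens it — no node blocks this path, so it is active.
At least one path is unblocked, so d-separation fails.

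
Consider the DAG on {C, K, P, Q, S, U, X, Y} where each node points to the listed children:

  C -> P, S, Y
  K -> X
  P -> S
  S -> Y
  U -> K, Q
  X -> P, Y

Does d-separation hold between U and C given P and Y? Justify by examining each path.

No

There are 6 undirected paths between U and C; checking each against the conditioning set {P, Y}:
  1. U → K → X → P → S ← C — K:chain[open]; X:chain[open]; P:chain[blocks]; S:collider[open] ⇒ blocked
  2. U → K → X → P → S → Y ← C — K:chain[open]; X:chain[open]; P:chain[blocks]; S:chain[open]; Y:collider[open] ⇒ blocked
  3. U → K → X → P ← C — K:chain[open]; X:chain[open]; P:collider[open] ⇒ active
  4. U → K → X → Y ← S ← P ← C — K:chain[open]; X:chain[open]; Y:collider[open]; S:chain[open]; P:chain[blocks] ⇒ blocked
  5. U → K → X → Y ← S ← C — K:chain[open]; X:chain[open]; Y:collider[open]; S:chain[open] ⇒ active
  6. U → K → X → Y ← C — K:chain[open]; X:chain[open]; Y:collider[open] ⇒ active
Because an active path exists, U and C are not d-separated.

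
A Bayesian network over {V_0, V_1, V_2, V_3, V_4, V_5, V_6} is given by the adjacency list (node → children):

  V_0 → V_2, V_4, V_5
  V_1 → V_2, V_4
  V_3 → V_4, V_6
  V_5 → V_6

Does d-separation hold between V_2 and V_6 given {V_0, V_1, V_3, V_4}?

Yes — V_2 and V_6 are d-separated given {V_0, V_1, V_3, V_4}.

Enumerating the 4 paths from V_2 to V_6 and testing each for blocking by {V_0, V_1, V_3, V_4}:
  1. V_2 ← V_1 → V_4 ← V_3 → V_6 — V_1:fork[blocks]; V_4:collider[open]; V_3:fork[blocks] ⇒ blocked
  2. V_2 ← V_1 → V_4 ← V_0 → V_5 → V_6 — V_1:fork[blocks]; V_4:collider[open]; V_0:fork[blocks]; V_5:chain[open] ⇒ blocked
  3. V_2 ← V_0 → V_4 ← V_3 → V_6 — V_0:fork[blocks]; V_4:collider[open]; V_3:fork[blocks] ⇒ blocked
  4. V_2 ← V_0 → V_5 → V_6 — V_0:fork[blocks]; V_5:chain[open] ⇒ blocked
All paths are blocked; V_2 ⊥ V_6 | {V_0, V_1, V_3, V_4} holds.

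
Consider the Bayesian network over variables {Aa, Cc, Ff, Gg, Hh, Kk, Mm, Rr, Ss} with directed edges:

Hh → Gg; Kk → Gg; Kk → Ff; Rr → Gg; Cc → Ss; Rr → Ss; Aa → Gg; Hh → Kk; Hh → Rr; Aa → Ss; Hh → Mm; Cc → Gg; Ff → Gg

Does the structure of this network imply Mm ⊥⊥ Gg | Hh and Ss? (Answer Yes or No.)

Enumerating the 6 paths from Mm to Gg and testing each for blocking by {Hh, Ss}:
Path 1: Mm ← Hh → Rr → Gg
  Hh is a fork here and Hh is conditioned on, so the path is blocked at Hh.
Path 2: Mm ← Hh → Rr → Ss ← Cc → Gg
  Hh is a fork here and Hh is conditioned on, so the path is blocked at Hh.
Path 3: Mm ← Hh → Rr → Ss ← Aa → Gg
  Hh is a fork here and Hh is conditioned on, so the path is blocked at Hh.
Path 4: Mm ← Hh → Kk → Gg
  Hh is a fork here and Hh is conditioned on, so the path is blocked at Hh.
Path 5: Mm ← Hh → Kk → Ff → Gg
  Hh is a fork here and Hh is conditioned on, so the path is blocked at Hh.
Path 6: Mm ← Hh → Gg
  Hh is a fork here and Hh is conditioned on, so the path is blocked at Hh.
Since every path is blocked, d-separation holds.

Yes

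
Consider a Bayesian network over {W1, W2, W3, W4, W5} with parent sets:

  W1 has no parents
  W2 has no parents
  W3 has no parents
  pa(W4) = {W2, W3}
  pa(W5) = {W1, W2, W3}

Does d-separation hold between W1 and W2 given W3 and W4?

There are 2 undirected paths between W1 and W2; checking each against the conditioning set {W3, W4}:
  1. W1 → W5 ← W2 — W5:collider[blocks] ⇒ blocked
  2. W1 → W5 ← W3 → W4 ← W2 — W5:collider[blocks]; W3:fork[blocks]; W4:collider[open] ⇒ blocked
Since every path is blocked, d-separation holds.

Yes — W1 and W2 are d-separated given {W3, W4}.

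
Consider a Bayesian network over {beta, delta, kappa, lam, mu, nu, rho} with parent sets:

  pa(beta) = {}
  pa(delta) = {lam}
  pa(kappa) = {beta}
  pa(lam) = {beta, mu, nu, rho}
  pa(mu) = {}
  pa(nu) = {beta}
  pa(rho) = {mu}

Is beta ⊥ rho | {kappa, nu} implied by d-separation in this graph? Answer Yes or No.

Enumerating the 4 paths from beta to rho and testing each for blocking by {kappa, nu}:
  1. beta → nu → lam ← rho — nu:chain[blocks]; lam:collider[blocks] ⇒ blocked
  2. beta → nu → lam ← mu → rho — nu:chain[blocks]; lam:collider[blocks]; mu:fork[open] ⇒ blocked
  3. beta → lam ← rho — lam:collider[blocks] ⇒ blocked
  4. beta → lam ← mu → rho — lam:collider[blocks]; mu:fork[open] ⇒ blocked
Since every path is blocked, d-separation holds.

Yes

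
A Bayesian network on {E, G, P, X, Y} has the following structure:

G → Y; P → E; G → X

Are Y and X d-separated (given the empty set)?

No

The only undirected path from Y to X is:
Path 1: Y ← G → X
  G is a fork and G is not conditioned on — no node blocks this path, so it is active.
Since the path Y ← G → X is active, Y and X are not d-separated given ∅.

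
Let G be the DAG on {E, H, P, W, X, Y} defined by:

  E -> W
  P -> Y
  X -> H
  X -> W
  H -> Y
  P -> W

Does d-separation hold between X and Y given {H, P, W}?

Yes

We examine all 2 paths between X and Y:
  1. X → H → Y — H:chain[blocks] ⇒ blocked
  2. X → W ← P → Y — W:collider[open]; P:fork[blocks] ⇒ blocked
Every path is blocked, so X and Y are d-separated given {H, P, W}.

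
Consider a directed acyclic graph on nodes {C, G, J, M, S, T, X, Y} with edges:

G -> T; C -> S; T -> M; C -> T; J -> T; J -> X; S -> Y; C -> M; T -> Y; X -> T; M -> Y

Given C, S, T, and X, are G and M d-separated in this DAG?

Enumerating the 5 paths from G to M and testing each for blocking by {C, S, T, X}:
  1. G → T → M — T:chain[blocks] ⇒ blocked
  2. G → T ← C → M — T:collider[open]; C:fork[blocks] ⇒ blocked
  3. G → T ← C → S → Y ← M — T:collider[open]; C:fork[blocks]; S:chain[blocks]; Y:collider[blocks] ⇒ blocked
  4. G → T → Y ← M — T:chain[blocks]; Y:collider[blocks] ⇒ blocked
  5. G → T → Y ← S ← C → M — T:chain[blocks]; Y:collider[blocks]; S:chain[blocks]; C:fork[blocks] ⇒ blocked
Every path is blocked, so G and M are d-separated given {C, S, T, X}.

Yes — G and M are d-separated given {C, S, T, X}.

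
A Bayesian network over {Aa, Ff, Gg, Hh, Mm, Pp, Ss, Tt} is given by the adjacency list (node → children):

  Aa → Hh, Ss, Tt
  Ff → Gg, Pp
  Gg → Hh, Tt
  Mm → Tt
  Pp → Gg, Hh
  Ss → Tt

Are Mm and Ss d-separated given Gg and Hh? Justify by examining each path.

Enumerating the 5 paths from Mm to Ss and testing each for blocking by {Gg, Hh}:
Path 1: Mm → Tt ← Gg ← Pp → Hh ← Aa → Ss
  Tt is a collider here and neither Tt nor any of its descendants is conditioned on, so the collider stays closed — the path is blocked at Tt.
Path 2: Mm → Tt ← Gg → Hh ← Aa → Ss
  Tt is a collider here and neither Tt nor any of its descendants is conditioned on, so the collider stays closed — the path is blocked at Tt.
Path 3: Mm → Tt ← Gg ← Ff → Pp → Hh ← Aa → Ss
  Tt is a collider here and neither Tt nor any of its descendants is conditioned on, so the collider stays closed — the path is blocked at Tt.
Path 4: Mm → Tt ← Ss
  Tt is a collider here and neither Tt nor any of its descendants is conditioned on, so the collider stays closed — the path is blocked at Tt.
Path 5: Mm → Tt ← Aa → Ss
  Tt is a collider here and neither Tt nor any of its descendants is conditioned on, so the collider stays closed — the path is blocked at Tt.
Every path is blocked, so Mm and Ss are d-separated given {Gg, Hh}.

Yes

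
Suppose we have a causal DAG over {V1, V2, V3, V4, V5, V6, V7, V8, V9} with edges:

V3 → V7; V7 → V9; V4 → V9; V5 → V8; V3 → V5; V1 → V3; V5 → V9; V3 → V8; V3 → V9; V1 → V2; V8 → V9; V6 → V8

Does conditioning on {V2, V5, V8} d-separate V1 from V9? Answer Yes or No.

There are 6 undirected paths between V1 and V9; checking each against the conditioning set {V2, V5, V8}:
Path 1: V1 → V3 → V5 → V9
  V5 is a chain here and V5 is conditioned on, so the path is blocked at V5.
Path 2: V1 → V3 → V5 → V8 → V9
  V5 is a chain here and V5 is conditioned on, so the path is blocked at V5.
Path 3: V1 → V3 → V9
  V3 is a chain and V3 is not conditioned on — no node blocks this path, so it is active.
Path 4: V1 → V3 → V8 ← V5 → V9
  V5 is a fork here and V5 is conditioned on, so the path is blocked at V5.
Path 5: V1 → V3 → V8 → V9
  V8 is a chain here and V8 is conditioned on, so the path is blocked at V8.
Path 6: V1 → V3 → V7 → V9
  V3 is a chain and V3 is not conditioned on; V7 is a chain and V7 is not conditioned on — no node blocks this path, so it is active.
At least one path is unblocked, so d-separation fails.

No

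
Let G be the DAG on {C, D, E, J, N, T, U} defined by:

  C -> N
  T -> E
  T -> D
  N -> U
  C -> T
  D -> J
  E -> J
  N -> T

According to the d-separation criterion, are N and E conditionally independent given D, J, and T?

Enumerating the 4 paths from N to E and testing each for blocking by {D, J, T}:
Path 1: N ← C → T → D → J ← E
  T is a chain here and T is conditioned on, so the path is blocked at T.
Path 2: N ← C → T → E
  T is a chain here and T is conditioned on, so the path is blocked at T.
Path 3: N → T → D → J ← E
  T is a chain here and T is conditioned on, so the path is blocked at T.
Path 4: N → T → E
  T is a chain here and T is conditioned on, so the path is blocked at T.
Every path is blocked, so N and E are d-separated given {D, J, T}.

Yes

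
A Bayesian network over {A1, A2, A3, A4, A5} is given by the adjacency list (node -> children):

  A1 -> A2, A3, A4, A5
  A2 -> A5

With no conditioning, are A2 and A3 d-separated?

Enumerating the 2 paths from A2 to A3 and testing each for blocking by ∅:
Path 1: A2 → A5 ← A1 → A3
  A5 is a collider here and neither A5 nor any of its descendants is conditioned on, so the collider stays closed — the path is blocked at A5.
Path 2: A2 ← A1 → A3
  A1 is a fork and A1 is not conditioned on — no node blocks this path, so it is active.
At least one path is unblocked, so d-separation fails.

No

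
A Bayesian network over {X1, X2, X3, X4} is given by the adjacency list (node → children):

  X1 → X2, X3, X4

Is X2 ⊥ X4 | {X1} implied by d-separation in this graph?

Yes — X2 and X4 are d-separated given {X1}.

There is one path between X2 and X4:
Path 1: X2 ← X1 → X4
  X1 is a fork here and X1 is conditioned on, so the path is blocked at X1.
All paths are blocked; X2 ⊥ X4 | {X1} holds.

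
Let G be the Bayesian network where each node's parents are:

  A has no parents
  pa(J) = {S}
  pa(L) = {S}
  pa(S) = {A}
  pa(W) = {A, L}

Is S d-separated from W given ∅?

No

There are 2 undirected paths between S and W; checking each against the conditioning set ∅:
  1. S → L → W — L:chain[open] ⇒ active
  2. S ← A → W — A:fork[open] ⇒ active
Because an active path exists, S and W are not d-separated.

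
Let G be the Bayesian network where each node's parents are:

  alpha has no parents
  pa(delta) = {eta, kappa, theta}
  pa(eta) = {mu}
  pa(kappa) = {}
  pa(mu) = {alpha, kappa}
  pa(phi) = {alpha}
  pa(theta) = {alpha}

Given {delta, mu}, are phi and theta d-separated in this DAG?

We examine all 3 paths between phi and theta:
Path 1: phi ← alpha → theta
  alpha is a fork and alpha is not conditioned on — no node blocks this path, so it is active.
Path 2: phi ← alpha → mu → eta → delta ← theta
  mu is a chain here and mu is conditioned on, so the path is blocked at mu.
Path 3: phi ← alpha → mu ← kappa → delta ← theta
  alpha is a fork and alpha is not conditioned on; mu is a collider and mu is conditioned on, which opens it; kappa is a fork and kappa is not conditioned on; delta is a collider and delta is conditioned on, which opens it — no node blocks this path, so it is active.
Since the path phi ← alpha → theta is active, phi and theta are not d-separated given {delta, mu}.

No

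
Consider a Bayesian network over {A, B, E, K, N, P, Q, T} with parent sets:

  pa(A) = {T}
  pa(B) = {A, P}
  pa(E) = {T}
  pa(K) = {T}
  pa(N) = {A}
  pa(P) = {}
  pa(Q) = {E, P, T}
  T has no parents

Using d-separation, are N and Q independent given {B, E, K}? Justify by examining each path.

No — N and Q are not d-separated given {B, E, K}.

3 paths connect N and Q; each must be blocked for d-separation to hold:
Path 1: N ← A ← T → E → Q
  E is a chain here and E is conditioned on, so the path is blocked at E.
Path 2: N ← A ← T → Q
  A is a chain and A is not conditioned on; T is a fork and T is not conditioned on — no node blocks this path, so it is active.
Path 3: N ← A → B ← P → Q
  A is a fork and A is not conditioned on; B is a collider and B is conditioned on, which opens it; P is a fork and P is not conditioned on — no node blocks this path, so it is active.
Because an active path exists, N and Q are not d-separated.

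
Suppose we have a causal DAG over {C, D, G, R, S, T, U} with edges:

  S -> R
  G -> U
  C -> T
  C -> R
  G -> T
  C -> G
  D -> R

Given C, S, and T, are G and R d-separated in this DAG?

2 paths connect G and R; each must be blocked for d-separation to hold:
  1. G → T ← C → R — T:collider[open]; C:fork[blocks] ⇒ blocked
  2. G ← C → R — C:fork[blocks] ⇒ blocked
Every path is blocked, so G and R are d-separated given {C, S, T}.

Yes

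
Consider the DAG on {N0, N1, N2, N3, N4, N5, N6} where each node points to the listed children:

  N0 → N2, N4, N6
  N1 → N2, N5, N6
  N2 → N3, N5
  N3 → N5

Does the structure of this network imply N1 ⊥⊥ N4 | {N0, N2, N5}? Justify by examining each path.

Yes

4 paths connect N1 and N4; each must be blocked for d-separation to hold:
Path 1: N1 → N6 ← N0 → N4
  N6 is a collider here and neither N6 nor any of its descendants is conditioned on, so the collider stays closed — the path is blocked at N6.
Path 2: N1 → N5 ← N3 ← N2 ← N0 → N4
  N2 is a chain here and N2 is conditioned on, so the path is blocked at N2.
Path 3: N1 → N5 ← N2 ← N0 → N4
  N2 is a chain here and N2 is conditioned on, so the path is blocked at N2.
Path 4: N1 → N2 ← N0 → N4
  N0 is a fork here and N0 is conditioned on, so the path is blocked at N0.
Since every path is blocked, d-separation holds.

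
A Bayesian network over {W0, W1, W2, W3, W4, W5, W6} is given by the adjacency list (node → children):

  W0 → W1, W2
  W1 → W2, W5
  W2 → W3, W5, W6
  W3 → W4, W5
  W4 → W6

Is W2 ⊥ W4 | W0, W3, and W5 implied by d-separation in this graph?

Yes

We examine all 5 paths between W2 and W4:
  1. W2 ← W0 → W1 → W5 ← W3 → W4 — W0:fork[blocks]; W1:chain[open]; W5:collider[open]; W3:fork[blocks] ⇒ blocked
  2. W2 → W3 → W4 — W3:chain[blocks] ⇒ blocked
  3. W2 → W6 ← W4 — W6:collider[blocks] ⇒ blocked
  4. W2 ← W1 → W5 ← W3 → W4 — W1:fork[open]; W5:collider[open]; W3:fork[blocks] ⇒ blocked
  5. W2 → W5 ← W3 → W4 — W5:collider[open]; W3:fork[blocks] ⇒ blocked
All paths are blocked; W2 ⊥ W4 | {W0, W3, W5} holds.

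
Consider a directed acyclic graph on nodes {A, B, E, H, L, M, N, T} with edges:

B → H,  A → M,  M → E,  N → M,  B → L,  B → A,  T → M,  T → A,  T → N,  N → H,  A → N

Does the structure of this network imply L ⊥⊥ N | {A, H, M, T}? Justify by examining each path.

No

6 paths connect L and N; each must be blocked for d-separation to hold:
Path 1: L ← B → H ← N
  B is a fork and B is not conditioned on; H is a collider and H is conditioned on, which opens it — no node blocks this path, so it is active.
Path 2: L ← B → A → N
  A is a chain here and A is conditioned on, so the path is blocked at A.
Path 3: L ← B → A ← T → N
  T is a fork here and T is conditioned on, so the path is blocked at T.
Path 4: L ← B → A ← T → M ← N
  T is a fork here and T is conditioned on, so the path is blocked at T.
Path 5: L ← B → A → M ← N
  A is a chain here and A is conditioned on, so the path is blocked at A.
Path 6: L ← B → A → M ← T → N
  A is a chain here and A is conditioned on, so the path is blocked at A.
Because an active path exists, L and N are not d-separated.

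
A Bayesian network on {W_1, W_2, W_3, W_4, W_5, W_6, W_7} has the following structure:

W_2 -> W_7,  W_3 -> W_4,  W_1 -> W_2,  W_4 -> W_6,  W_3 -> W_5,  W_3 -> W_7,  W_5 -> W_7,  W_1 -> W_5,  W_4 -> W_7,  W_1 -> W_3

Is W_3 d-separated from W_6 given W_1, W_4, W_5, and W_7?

Yes — W_3 and W_6 are d-separated given {W_1, W_4, W_5, W_7}.

Enumerating the 6 paths from W_3 to W_6 and testing each for blocking by {W_1, W_4, W_5, W_7}:
Path 1: W_3 → W_5 ← W_1 → W_2 → W_7 ← W_4 → W_6
  W_1 is a fork here and W_1 is conditioned on, so the path is blocked at W_1.
Path 2: W_3 → W_5 → W_7 ← W_4 → W_6
  W_5 is a chain here and W_5 is conditioned on, so the path is blocked at W_5.
Path 3: W_3 ← W_1 → W_2 → W_7 ← W_4 → W_6
  W_1 is a fork here and W_1 is conditioned on, so the path is blocked at W_1.
Path 4: W_3 ← W_1 → W_5 → W_7 ← W_4 → W_6
  W_1 is a fork here and W_1 is conditioned on, so the path is blocked at W_1.
Path 5: W_3 → W_7 ← W_4 → W_6
  W_4 is a fork here and W_4 is conditioned on, so the path is blocked at W_4.
Path 6: W_3 → W_4 → W_6
  W_4 is a chain here and W_4 is conditioned on, so the path is blocked at W_4.
All paths are blocked; W_3 ⊥ W_6 | {W_1, W_4, W_5, W_7} holds.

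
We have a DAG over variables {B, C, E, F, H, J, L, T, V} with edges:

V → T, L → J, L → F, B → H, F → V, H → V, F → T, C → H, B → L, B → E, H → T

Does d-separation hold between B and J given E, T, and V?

No

5 paths connect B and J; each must be blocked for d-separation to hold:
Path 1: B → H → V ← F ← L → J
  H is a chain and H is not conditioned on; V is a collider and V is conditioned on, which opens it; F is a chain and F is not conditioned on; L is a fork and L is not conditioned on — no node blocks this path, so it is active.
Path 2: B → H → V → T ← F ← L → J
  V is a chain here and V is conditioned on, so the path is blocked at V.
Path 3: B → H → T ← V ← F ← L → J
  V is a chain here and V is conditioned on, so the path is blocked at V.
Path 4: B → H → T ← F ← L → J
  H is a chain and H is not conditioned on; T is a collider and T is conditioned on, which opens it; F is a chain and F is not conditioned on; L is a fork and L is not conditioned on — no node blocks this path, so it is active.
Path 5: B → L → J
  L is a chain and L is not conditioned on — no node blocks this path, so it is active.
At least one path is unblocked, so d-separation fails.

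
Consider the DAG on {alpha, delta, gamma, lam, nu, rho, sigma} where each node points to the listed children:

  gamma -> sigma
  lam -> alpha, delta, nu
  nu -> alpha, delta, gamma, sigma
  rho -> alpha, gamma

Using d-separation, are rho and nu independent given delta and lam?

Yes

We examine all 5 paths between rho and nu:
Path 1: rho → gamma ← nu
  gamma is a collider here and neither gamma nor any of its descendants is conditioned on, so the collider stays closed — the path is blocked at gamma.
Path 2: rho → gamma → sigma ← nu
  sigma is a collider here and neither sigma nor any of its descendants is conditioned on, so the collider stays closed — the path is blocked at sigma.
Path 3: rho → alpha ← lam → delta ← nu
  alpha is a collider here and neither alpha nor any of its descendants is conditioned on, so the collider stays closed — the path is blocked at alpha.
Path 4: rho → alpha ← lam → nu
  alpha is a collider here and neither alpha nor any of its descendants is conditioned on, so the collider stays closed — the path is blocked at alpha.
Path 5: rho → alpha ← nu
  alpha is a collider here and neither alpha nor any of its descendants is conditioned on, so the collider stays closed — the path is blocked at alpha.
Since every path is blocked, d-separation holds.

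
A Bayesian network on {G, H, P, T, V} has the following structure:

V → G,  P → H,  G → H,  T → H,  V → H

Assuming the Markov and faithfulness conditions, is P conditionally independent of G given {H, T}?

No

We examine all 2 paths between P and G:
Path 1: P → H ← V → G
  H is a collider and H is conditioned on, which opens it; V is a fork and V is not conditioned on — no node blocks this path, so it is active.
Path 2: P → H ← G
  H is a collider and H is conditioned on, which opens it — no node blocks this path, so it is active.
Because an active path exists, P and G are not d-separated.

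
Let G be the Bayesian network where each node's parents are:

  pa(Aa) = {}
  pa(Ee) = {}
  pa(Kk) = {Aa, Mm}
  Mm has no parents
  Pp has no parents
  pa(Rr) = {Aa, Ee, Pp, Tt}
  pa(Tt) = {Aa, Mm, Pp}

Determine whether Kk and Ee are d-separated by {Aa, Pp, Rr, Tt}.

Enumerating the 6 paths from Kk to Ee and testing each for blocking by {Aa, Pp, Rr, Tt}:
Path 1: Kk ← Mm → Tt ← Aa → Rr ← Ee
  Aa is a fork here and Aa is conditioned on, so the path is blocked at Aa.
Path 2: Kk ← Mm → Tt → Rr ← Ee
  Tt is a chain here and Tt is conditioned on, so the path is blocked at Tt.
Path 3: Kk ← Mm → Tt ← Pp → Rr ← Ee
  Pp is a fork here and Pp is conditioned on, so the path is blocked at Pp.
Path 4: Kk ← Aa → Tt → Rr ← Ee
  Aa is a fork here and Aa is conditioned on, so the path is blocked at Aa.
Path 5: Kk ← Aa → Tt ← Pp → Rr ← Ee
  Aa is a fork here and Aa is conditioned on, so the path is blocked at Aa.
Path 6: Kk ← Aa → Rr ← Ee
  Aa is a fork here and Aa is conditioned on, so the path is blocked at Aa.
Since every path is blocked, d-separation holds.

Yes — Kk and Ee are d-separated given {Aa, Pp, Rr, Tt}.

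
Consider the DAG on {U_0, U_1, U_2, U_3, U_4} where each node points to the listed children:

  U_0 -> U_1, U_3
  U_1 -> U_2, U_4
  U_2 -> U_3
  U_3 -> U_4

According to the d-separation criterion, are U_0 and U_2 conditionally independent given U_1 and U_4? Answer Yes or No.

There are 4 undirected paths between U_0 and U_2; checking each against the conditioning set {U_1, U_4}:
  1. U_0 → U_3 ← U_2 — U_3:collider[open] ⇒ active
  2. U_0 → U_3 → U_4 ← U_1 → U_2 — U_3:chain[open]; U_4:collider[open]; U_1:fork[blocks] ⇒ blocked
  3. U_0 → U_1 → U_2 — U_1:chain[blocks] ⇒ blocked
  4. U_0 → U_1 → U_4 ← U_3 ← U_2 — U_1:chain[blocks]; U_4:collider[open]; U_3:chain[open] ⇒ blocked
Since the path U_0 → U_3 ← U_2 is active, U_0 and U_2 are not d-separated given {U_1, U_4}.

No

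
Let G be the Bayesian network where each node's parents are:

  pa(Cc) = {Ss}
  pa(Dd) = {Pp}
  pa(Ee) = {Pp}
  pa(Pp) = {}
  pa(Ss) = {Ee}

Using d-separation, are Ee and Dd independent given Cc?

Only one path connects Ee and Dd:
Path 1: Ee ← Pp → Dd
  Pp is a fork and Pp is not conditioned on — no node blocks this path, so it is active.
Because an active path exists, Ee and Dd are not d-separated.

No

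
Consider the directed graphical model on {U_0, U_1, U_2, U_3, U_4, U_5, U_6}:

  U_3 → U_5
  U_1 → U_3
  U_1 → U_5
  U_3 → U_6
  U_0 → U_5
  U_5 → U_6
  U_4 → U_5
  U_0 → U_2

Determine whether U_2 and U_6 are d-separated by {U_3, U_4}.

No — U_2 and U_6 are not d-separated given {U_3, U_4}.

There are 3 undirected paths between U_2 and U_6; checking each against the conditioning set {U_3, U_4}:
Path 1: U_2 ← U_0 → U_5 → U_6
  U_0 is a fork and U_0 is not conditioned on; U_5 is a chain and U_5 is not conditioned on — no node blocks this path, so it is active.
Path 2: U_2 ← U_0 → U_5 ← U_3 → U_6
  U_5 is a collider here and neither U_5 nor any of its descendants is conditioned on, so the collider stays closed — the path is blocked at U_5.
Path 3: U_2 ← U_0 → U_5 ← U_1 → U_3 → U_6
  U_5 is a collider here and neither U_5 nor any of its descendants is conditioned on, so the collider stays closed — the path is blocked at U_5.
Since the path U_2 ← U_0 → U_5 → U_6 is active, U_2 and U_6 are not d-separated given {U_3, U_4}.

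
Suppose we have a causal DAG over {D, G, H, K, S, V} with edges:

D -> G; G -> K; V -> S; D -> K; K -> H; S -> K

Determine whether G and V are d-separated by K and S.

Yes

We examine all 2 paths between G and V:
Path 1: G → K ← S ← V
  S is a chain here and S is conditioned on, so the path is blocked at S.
Path 2: G ← D → K ← S ← V
  S is a chain here and S is conditioned on, so the path is blocked at S.
Since every path is blocked, d-separation holds.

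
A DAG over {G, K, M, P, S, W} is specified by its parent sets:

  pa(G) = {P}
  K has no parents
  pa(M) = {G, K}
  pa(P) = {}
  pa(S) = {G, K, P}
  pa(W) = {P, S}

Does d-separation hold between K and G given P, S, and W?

No — K and G are not d-separated given {P, S, W}.

There are 4 undirected paths between K and G; checking each against the conditioning set {P, S, W}:
Path 1: K → M ← G
  M is a collider here and neither M nor any of its descendants is conditioned on, so the collider stays closed — the path is blocked at M.
Path 2: K → S ← G
  S is a collider and S is conditioned on, which opens it — no node blocks this path, so it is active.
Path 3: K → S ← P → G
  P is a fork here and P is conditioned on, so the path is blocked at P.
Path 4: K → S → W ← P → G
  S is a chain here and S is conditioned on, so the path is blocked at S.
At least one path is unblocked, so d-separation fails.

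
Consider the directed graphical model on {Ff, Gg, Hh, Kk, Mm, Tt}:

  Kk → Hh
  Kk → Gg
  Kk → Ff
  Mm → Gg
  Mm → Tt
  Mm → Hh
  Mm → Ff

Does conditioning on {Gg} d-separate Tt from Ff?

No — Tt and Ff are not d-separated given {Gg}.

There are 3 undirected paths between Tt and Ff; checking each against the conditioning set {Gg}:
Path 1: Tt ← Mm → Hh ← Kk → Ff
  Hh is a collider here and neither Hh nor any of its descendants is conditioned on, so the collider stays closed — the path is blocked at Hh.
Path 2: Tt ← Mm → Gg ← Kk → Ff
  Mm is a fork and Mm is not conditioned on; Gg is a collider and Gg is conditioned on, which opens it; Kk is a fork and Kk is not conditioned on — no node blocks this path, so it is active.
Path 3: Tt ← Mm → Ff
  Mm is a fork and Mm is not conditioned on — no node blocks this path, so it is active.
Because an active path exists, Tt and Ff are not d-separated.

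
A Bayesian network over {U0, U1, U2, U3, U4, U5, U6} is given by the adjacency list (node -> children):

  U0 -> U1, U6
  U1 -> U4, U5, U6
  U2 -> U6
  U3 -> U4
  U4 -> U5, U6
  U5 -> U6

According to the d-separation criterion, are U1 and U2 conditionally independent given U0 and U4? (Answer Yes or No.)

6 paths connect U1 and U2; each must be blocked for d-separation to hold:
  1. U1 → U4 → U5 → U6 ← U2 — U4:chain[blocks]; U5:chain[open]; U6:collider[blocks] ⇒ blocked
  2. U1 → U4 → U6 ← U2 — U4:chain[blocks]; U6:collider[blocks] ⇒ blocked
  3. U1 ← U0 → U6 ← U2 — U0:fork[blocks]; U6:collider[blocks] ⇒ blocked
  4. U1 → U5 ← U4 → U6 ← U2 — U5:collider[blocks]; U4:fork[blocks]; U6:collider[blocks] ⇒ blocked
  5. U1 → U5 → U6 ← U2 — U5:chain[open]; U6:collider[blocks] ⇒ blocked
  6. U1 → U6 ← U2 — U6:collider[blocks] ⇒ blocked
Since every path is blocked, d-separation holds.

Yes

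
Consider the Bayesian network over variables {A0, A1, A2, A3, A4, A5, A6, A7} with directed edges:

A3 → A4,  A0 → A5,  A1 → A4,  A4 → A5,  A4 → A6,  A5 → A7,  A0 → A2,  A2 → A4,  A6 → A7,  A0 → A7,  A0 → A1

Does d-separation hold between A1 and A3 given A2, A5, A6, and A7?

There are 6 undirected paths between A1 and A3; checking each against the conditioning set {A2, A5, A6, A7}:
  1. A1 → A4 ← A3 — A4:collider[open] ⇒ active
  2. A1 ← A0 → A7 ← A6 ← A4 ← A3 — A0:fork[open]; A7:collider[open]; A6:chain[blocks]; A4:chain[open] ⇒ blocked
  3. A1 ← A0 → A7 ← A5 ← A4 ← A3 — A0:fork[open]; A7:collider[open]; A5:chain[blocks]; A4:chain[open] ⇒ blocked
  4. A1 ← A0 → A5 → A7 ← A6 ← A4 ← A3 — A0:fork[open]; A5:chain[blocks]; A7:collider[open]; A6:chain[blocks]; A4:chain[open] ⇒ blocked
  5. A1 ← A0 → A5 ← A4 ← A3 — A0:fork[open]; A5:collider[open]; A4:chain[open] ⇒ active
  6. A1 ← A0 → A2 → A4 ← A3 — A0:fork[open]; A2:chain[blocks]; A4:collider[open] ⇒ blocked
Since the path A1 → A4 ← A3 is active, A1 and A3 are not d-separated given {A2, A5, A6, A7}.

No — A1 and A3 are not d-separated given {A2, A5, A6, A7}.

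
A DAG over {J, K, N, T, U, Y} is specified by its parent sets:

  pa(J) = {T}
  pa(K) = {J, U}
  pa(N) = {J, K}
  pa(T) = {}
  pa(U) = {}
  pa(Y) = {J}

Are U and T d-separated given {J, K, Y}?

There are 2 undirected paths between U and T; checking each against the conditioning set {J, K, Y}:
  1. U → K → N ← J ← T — K:chain[blocks]; N:collider[blocks]; J:chain[blocks] ⇒ blocked
  2. U → K ← J ← T — K:collider[open]; J:chain[blocks] ⇒ blocked
Since every path is blocked, d-separation holds.

Yes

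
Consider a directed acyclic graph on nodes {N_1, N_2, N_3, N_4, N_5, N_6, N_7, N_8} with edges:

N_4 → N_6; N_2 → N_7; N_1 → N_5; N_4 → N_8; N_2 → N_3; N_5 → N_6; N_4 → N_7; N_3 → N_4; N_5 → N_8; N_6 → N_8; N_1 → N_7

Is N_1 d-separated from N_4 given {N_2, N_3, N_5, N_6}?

There are 6 undirected paths between N_1 and N_4; checking each against the conditioning set {N_2, N_3, N_5, N_6}:
Path 1: N_1 → N_5 → N_8 ← N_4
  N_5 is a chain here and N_5 is conditioned on, so the path is blocked at N_5.
Path 2: N_1 → N_5 → N_8 ← N_6 ← N_4
  N_5 is a chain here and N_5 is conditioned on, so the path is blocked at N_5.
Path 3: N_1 → N_5 → N_6 ← N_4
  N_5 is a chain here and N_5 is conditioned on, so the path is blocked at N_5.
Path 4: N_1 → N_5 → N_6 → N_8 ← N_4
  N_5 is a chain here and N_5 is conditioned on, so the path is blocked at N_5.
Path 5: N_1 → N_7 ← N_4
  N_7 is a collider here and neither N_7 nor any of its descendants is conditioned on, so the collider stays closed — the path is blocked at N_7.
Path 6: N_1 → N_7 ← N_2 → N_3 → N_4
  N_7 is a collider here and neither N_7 nor any of its descendants is conditioned on, so the collider stays closed — the path is blocked at N_7.
All paths are blocked; N_1 ⊥ N_4 | {N_2, N_3, N_5, N_6} holds.

Yes — N_1 and N_4 are d-separated given {N_2, N_3, N_5, N_6}.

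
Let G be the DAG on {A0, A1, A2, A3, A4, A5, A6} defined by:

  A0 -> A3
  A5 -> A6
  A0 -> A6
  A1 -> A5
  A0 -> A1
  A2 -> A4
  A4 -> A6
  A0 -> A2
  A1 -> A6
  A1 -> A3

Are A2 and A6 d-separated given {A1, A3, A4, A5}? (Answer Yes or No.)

No

There are 6 undirected paths between A2 and A6; checking each against the conditioning set {A1, A3, A4, A5}:
Path 1: A2 ← A0 → A1 → A5 → A6
  A1 is a chain here and A1 is conditioned on, so the path is blocked at A1.
Path 2: A2 ← A0 → A1 → A6
  A1 is a chain here and A1 is conditioned on, so the path is blocked at A1.
Path 3: A2 ← A0 → A3 ← A1 → A5 → A6
  A1 is a fork here and A1 is conditioned on, so the path is blocked at A1.
Path 4: A2 ← A0 → A3 ← A1 → A6
  A1 is a fork here and A1 is conditioned on, so the path is blocked at A1.
Path 5: A2 ← A0 → A6
  A0 is a fork and A0 is not conditioned on — no node blocks this path, so it is active.
Path 6: A2 → A4 → A6
  A4 is a chain here and A4 is conditioned on, so the path is blocked at A4.
At least one path is unblocked, so d-separation fails.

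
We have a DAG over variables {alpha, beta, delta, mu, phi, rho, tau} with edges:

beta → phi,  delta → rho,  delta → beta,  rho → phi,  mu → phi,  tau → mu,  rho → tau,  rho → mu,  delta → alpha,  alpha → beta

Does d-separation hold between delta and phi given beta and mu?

We examine all 5 paths between delta and phi:
  1. delta → beta → phi — beta:chain[blocks] ⇒ blocked
  2. delta → rho → tau → mu → phi — rho:chain[open]; tau:chain[open]; mu:chain[blocks] ⇒ blocked
  3. delta → rho → mu → phi — rho:chain[open]; mu:chain[blocks] ⇒ blocked
  4. delta → rho → phi — rho:chain[open] ⇒ active
  5. delta → alpha → beta → phi — alpha:chain[open]; beta:chain[blocks] ⇒ blocked
Because an active path exists, delta and phi are not d-separated.

No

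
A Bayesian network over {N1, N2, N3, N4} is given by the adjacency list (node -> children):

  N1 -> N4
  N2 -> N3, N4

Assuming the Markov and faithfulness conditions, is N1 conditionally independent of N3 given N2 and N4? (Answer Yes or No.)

The only undirected path from N1 to N3 is:
  1. N1 → N4 ← N2 → N3 — N4:collider[open]; N2:fork[blocks] ⇒ blocked
Every path is blocked, so N1 and N3 are d-separated given {N2, N4}.

Yes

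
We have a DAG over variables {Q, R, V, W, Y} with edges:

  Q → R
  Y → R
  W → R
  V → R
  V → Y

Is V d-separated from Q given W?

Yes

We examine all 2 paths between V and Q:
Path 1: V → R ← Q
  R is a collider here and neither R nor any of its descendants is conditioned on, so the collider stays closed — the path is blocked at R.
Path 2: V → Y → R ← Q
  R is a collider here and neither R nor any of its descendants is conditioned on, so the collider stays closed — the path is blocked at R.
All paths are blocked; V ⊥ Q | {W} holds.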